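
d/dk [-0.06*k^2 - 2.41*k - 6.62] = -0.12*k - 2.41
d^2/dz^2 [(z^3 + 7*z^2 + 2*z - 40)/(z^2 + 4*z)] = -20/z^3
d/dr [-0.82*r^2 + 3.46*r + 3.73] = 3.46 - 1.64*r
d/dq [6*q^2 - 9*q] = 12*q - 9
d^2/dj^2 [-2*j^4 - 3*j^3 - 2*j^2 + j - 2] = -24*j^2 - 18*j - 4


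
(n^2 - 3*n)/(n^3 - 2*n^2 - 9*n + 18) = n/(n^2 + n - 6)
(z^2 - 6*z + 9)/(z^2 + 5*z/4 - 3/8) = 8*(z^2 - 6*z + 9)/(8*z^2 + 10*z - 3)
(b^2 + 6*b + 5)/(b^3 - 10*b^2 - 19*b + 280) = (b + 1)/(b^2 - 15*b + 56)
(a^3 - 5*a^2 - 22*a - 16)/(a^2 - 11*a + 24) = (a^2 + 3*a + 2)/(a - 3)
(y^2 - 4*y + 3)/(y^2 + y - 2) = (y - 3)/(y + 2)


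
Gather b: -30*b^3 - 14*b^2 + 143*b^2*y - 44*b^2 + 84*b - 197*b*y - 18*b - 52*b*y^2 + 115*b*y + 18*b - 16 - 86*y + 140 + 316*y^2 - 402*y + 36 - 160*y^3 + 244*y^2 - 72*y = -30*b^3 + b^2*(143*y - 58) + b*(-52*y^2 - 82*y + 84) - 160*y^3 + 560*y^2 - 560*y + 160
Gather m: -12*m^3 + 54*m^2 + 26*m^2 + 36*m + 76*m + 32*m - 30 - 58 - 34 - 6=-12*m^3 + 80*m^2 + 144*m - 128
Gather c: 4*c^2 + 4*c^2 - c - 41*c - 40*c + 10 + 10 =8*c^2 - 82*c + 20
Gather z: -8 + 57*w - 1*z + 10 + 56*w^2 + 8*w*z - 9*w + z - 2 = 56*w^2 + 8*w*z + 48*w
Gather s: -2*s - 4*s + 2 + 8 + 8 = 18 - 6*s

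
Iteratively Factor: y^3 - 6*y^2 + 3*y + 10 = (y - 5)*(y^2 - y - 2) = (y - 5)*(y + 1)*(y - 2)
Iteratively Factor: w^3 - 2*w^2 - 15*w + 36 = (w - 3)*(w^2 + w - 12) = (w - 3)^2*(w + 4)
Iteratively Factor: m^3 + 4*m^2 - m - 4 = (m - 1)*(m^2 + 5*m + 4) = (m - 1)*(m + 4)*(m + 1)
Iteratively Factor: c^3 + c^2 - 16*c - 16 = (c - 4)*(c^2 + 5*c + 4) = (c - 4)*(c + 1)*(c + 4)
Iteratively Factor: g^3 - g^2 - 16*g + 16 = (g - 1)*(g^2 - 16) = (g - 1)*(g + 4)*(g - 4)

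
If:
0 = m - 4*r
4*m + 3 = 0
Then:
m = -3/4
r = -3/16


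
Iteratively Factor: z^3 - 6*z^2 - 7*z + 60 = (z - 4)*(z^2 - 2*z - 15) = (z - 4)*(z + 3)*(z - 5)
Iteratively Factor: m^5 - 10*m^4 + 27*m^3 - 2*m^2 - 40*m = (m - 4)*(m^4 - 6*m^3 + 3*m^2 + 10*m) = (m - 5)*(m - 4)*(m^3 - m^2 - 2*m) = (m - 5)*(m - 4)*(m + 1)*(m^2 - 2*m) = m*(m - 5)*(m - 4)*(m + 1)*(m - 2)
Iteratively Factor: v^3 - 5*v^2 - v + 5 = (v - 1)*(v^2 - 4*v - 5) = (v - 5)*(v - 1)*(v + 1)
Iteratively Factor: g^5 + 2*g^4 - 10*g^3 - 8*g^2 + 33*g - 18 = (g - 1)*(g^4 + 3*g^3 - 7*g^2 - 15*g + 18) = (g - 1)*(g + 3)*(g^3 - 7*g + 6) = (g - 2)*(g - 1)*(g + 3)*(g^2 + 2*g - 3) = (g - 2)*(g - 1)^2*(g + 3)*(g + 3)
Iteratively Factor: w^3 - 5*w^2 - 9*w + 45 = (w - 5)*(w^2 - 9) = (w - 5)*(w + 3)*(w - 3)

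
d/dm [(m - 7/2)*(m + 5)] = 2*m + 3/2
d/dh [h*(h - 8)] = 2*h - 8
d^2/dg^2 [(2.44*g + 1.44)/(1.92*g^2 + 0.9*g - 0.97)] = ((2.44*g + 1.44)*(3.84*g + 0.9)*(7.68*g + 1.8) - (28.1088*g + 9.9216)*(1.92*g^2 + 0.9*g - 0.97))/(1.92*g^2 + 0.9*g - 0.97)^3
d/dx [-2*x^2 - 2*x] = -4*x - 2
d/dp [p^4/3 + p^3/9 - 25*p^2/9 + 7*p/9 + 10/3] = 4*p^3/3 + p^2/3 - 50*p/9 + 7/9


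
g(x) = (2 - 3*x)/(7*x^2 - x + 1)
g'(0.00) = -1.00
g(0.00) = 2.00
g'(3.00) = 0.03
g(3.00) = -0.11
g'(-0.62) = 1.31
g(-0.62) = 0.90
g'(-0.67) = 1.17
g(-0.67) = 0.83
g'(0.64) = -0.99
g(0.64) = 0.02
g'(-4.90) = 0.02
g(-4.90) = 0.10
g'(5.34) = 0.01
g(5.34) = -0.07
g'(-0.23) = 2.56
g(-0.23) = 1.68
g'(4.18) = 0.02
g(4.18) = -0.09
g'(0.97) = -0.19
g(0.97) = -0.14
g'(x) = (1 - 14*x)*(2 - 3*x)/(7*x^2 - x + 1)^2 - 3/(7*x^2 - x + 1) = (-21*x^2 + 3*x + (3*x - 2)*(14*x - 1) - 3)/(7*x^2 - x + 1)^2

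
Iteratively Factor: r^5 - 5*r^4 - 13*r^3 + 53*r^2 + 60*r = (r + 1)*(r^4 - 6*r^3 - 7*r^2 + 60*r) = (r - 4)*(r + 1)*(r^3 - 2*r^2 - 15*r) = (r - 5)*(r - 4)*(r + 1)*(r^2 + 3*r) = (r - 5)*(r - 4)*(r + 1)*(r + 3)*(r)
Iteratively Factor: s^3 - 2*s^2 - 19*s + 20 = (s + 4)*(s^2 - 6*s + 5) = (s - 1)*(s + 4)*(s - 5)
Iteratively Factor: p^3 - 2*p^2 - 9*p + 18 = (p - 2)*(p^2 - 9) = (p - 3)*(p - 2)*(p + 3)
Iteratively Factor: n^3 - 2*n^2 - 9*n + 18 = (n - 2)*(n^2 - 9) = (n - 2)*(n + 3)*(n - 3)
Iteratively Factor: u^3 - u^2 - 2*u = (u - 2)*(u^2 + u) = u*(u - 2)*(u + 1)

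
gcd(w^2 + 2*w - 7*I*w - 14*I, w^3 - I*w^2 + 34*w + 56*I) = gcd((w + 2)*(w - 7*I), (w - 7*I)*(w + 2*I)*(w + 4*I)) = w - 7*I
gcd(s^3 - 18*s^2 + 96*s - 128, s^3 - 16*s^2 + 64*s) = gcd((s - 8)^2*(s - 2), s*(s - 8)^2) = s^2 - 16*s + 64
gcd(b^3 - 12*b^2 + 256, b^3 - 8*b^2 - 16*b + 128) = b^2 - 4*b - 32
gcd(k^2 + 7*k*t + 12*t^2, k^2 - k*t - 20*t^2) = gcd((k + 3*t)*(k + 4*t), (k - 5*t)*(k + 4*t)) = k + 4*t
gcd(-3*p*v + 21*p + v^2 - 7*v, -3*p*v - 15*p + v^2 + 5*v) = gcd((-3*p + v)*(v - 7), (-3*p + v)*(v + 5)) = 3*p - v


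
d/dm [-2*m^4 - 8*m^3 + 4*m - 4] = -8*m^3 - 24*m^2 + 4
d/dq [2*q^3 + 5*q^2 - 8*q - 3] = 6*q^2 + 10*q - 8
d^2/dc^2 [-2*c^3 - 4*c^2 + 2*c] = -12*c - 8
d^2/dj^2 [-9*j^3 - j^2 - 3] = -54*j - 2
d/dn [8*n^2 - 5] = 16*n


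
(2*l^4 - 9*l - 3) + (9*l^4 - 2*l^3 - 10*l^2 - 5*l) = 11*l^4 - 2*l^3 - 10*l^2 - 14*l - 3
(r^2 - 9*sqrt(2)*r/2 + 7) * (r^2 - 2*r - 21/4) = r^4 - 9*sqrt(2)*r^3/2 - 2*r^3 + 7*r^2/4 + 9*sqrt(2)*r^2 - 14*r + 189*sqrt(2)*r/8 - 147/4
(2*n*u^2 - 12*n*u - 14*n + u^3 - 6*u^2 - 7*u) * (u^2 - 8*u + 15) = 2*n*u^4 - 28*n*u^3 + 112*n*u^2 - 68*n*u - 210*n + u^5 - 14*u^4 + 56*u^3 - 34*u^2 - 105*u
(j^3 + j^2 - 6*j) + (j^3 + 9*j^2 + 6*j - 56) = 2*j^3 + 10*j^2 - 56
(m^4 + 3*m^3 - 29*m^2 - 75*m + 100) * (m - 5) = m^5 - 2*m^4 - 44*m^3 + 70*m^2 + 475*m - 500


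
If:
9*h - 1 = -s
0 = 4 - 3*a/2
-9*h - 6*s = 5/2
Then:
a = 8/3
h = 17/90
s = -7/10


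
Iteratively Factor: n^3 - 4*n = (n - 2)*(n^2 + 2*n) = (n - 2)*(n + 2)*(n)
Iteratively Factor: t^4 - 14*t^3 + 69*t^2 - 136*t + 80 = (t - 4)*(t^3 - 10*t^2 + 29*t - 20) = (t - 4)^2*(t^2 - 6*t + 5) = (t - 5)*(t - 4)^2*(t - 1)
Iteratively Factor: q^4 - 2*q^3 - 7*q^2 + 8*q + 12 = (q + 2)*(q^3 - 4*q^2 + q + 6) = (q + 1)*(q + 2)*(q^2 - 5*q + 6) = (q - 3)*(q + 1)*(q + 2)*(q - 2)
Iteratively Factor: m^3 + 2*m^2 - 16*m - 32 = (m + 4)*(m^2 - 2*m - 8) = (m + 2)*(m + 4)*(m - 4)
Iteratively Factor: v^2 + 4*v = (v)*(v + 4)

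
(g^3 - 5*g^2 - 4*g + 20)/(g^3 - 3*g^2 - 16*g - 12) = (g^2 - 7*g + 10)/(g^2 - 5*g - 6)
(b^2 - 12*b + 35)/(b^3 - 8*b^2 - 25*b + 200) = (b - 7)/(b^2 - 3*b - 40)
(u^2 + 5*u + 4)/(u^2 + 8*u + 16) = (u + 1)/(u + 4)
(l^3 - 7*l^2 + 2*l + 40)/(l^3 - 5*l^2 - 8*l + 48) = (l^2 - 3*l - 10)/(l^2 - l - 12)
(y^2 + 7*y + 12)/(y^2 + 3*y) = (y + 4)/y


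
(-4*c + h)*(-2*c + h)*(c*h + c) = 8*c^3*h + 8*c^3 - 6*c^2*h^2 - 6*c^2*h + c*h^3 + c*h^2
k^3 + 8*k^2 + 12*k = k*(k + 2)*(k + 6)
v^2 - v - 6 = (v - 3)*(v + 2)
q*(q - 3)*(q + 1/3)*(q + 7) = q^4 + 13*q^3/3 - 59*q^2/3 - 7*q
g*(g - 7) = g^2 - 7*g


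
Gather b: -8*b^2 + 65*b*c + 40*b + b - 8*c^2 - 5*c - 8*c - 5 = -8*b^2 + b*(65*c + 41) - 8*c^2 - 13*c - 5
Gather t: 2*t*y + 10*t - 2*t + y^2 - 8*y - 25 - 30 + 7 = t*(2*y + 8) + y^2 - 8*y - 48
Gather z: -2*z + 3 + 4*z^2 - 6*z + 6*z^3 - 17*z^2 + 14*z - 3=6*z^3 - 13*z^2 + 6*z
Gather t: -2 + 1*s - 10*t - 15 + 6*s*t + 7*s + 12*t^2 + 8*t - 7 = 8*s + 12*t^2 + t*(6*s - 2) - 24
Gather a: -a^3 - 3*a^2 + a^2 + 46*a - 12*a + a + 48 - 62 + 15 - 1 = -a^3 - 2*a^2 + 35*a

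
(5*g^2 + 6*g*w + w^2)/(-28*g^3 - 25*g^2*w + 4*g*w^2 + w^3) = (5*g + w)/(-28*g^2 + 3*g*w + w^2)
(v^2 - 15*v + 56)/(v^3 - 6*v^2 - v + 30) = (v^2 - 15*v + 56)/(v^3 - 6*v^2 - v + 30)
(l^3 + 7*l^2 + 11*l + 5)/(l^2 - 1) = (l^2 + 6*l + 5)/(l - 1)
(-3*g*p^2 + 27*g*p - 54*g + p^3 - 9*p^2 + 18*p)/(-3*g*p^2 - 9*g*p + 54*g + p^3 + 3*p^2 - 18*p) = (p - 6)/(p + 6)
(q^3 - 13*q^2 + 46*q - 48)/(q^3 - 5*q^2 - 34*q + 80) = (q - 3)/(q + 5)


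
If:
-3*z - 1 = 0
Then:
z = -1/3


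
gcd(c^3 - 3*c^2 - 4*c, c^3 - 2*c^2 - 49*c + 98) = 1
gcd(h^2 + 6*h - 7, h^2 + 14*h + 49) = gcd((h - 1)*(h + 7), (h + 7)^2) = h + 7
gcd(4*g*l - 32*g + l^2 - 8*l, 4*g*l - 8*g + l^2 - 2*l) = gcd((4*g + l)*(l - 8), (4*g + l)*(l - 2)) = 4*g + l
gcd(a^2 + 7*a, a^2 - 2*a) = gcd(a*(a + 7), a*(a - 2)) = a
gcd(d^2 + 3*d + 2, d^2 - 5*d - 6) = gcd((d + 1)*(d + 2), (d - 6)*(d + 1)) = d + 1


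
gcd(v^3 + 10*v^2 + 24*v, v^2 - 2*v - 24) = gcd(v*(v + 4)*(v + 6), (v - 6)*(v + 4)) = v + 4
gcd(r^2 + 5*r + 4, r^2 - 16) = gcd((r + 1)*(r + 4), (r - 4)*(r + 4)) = r + 4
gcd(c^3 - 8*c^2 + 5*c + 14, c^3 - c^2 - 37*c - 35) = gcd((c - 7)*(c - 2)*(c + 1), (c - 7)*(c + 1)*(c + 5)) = c^2 - 6*c - 7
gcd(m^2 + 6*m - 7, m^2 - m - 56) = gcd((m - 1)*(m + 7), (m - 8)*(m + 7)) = m + 7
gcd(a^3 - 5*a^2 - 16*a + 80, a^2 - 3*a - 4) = a - 4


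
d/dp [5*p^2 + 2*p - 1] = 10*p + 2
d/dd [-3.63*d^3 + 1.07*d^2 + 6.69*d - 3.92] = -10.89*d^2 + 2.14*d + 6.69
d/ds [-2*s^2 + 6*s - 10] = 6 - 4*s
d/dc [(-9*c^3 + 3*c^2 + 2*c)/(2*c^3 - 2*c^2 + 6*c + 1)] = (12*c^4 - 116*c^3 - 5*c^2 + 6*c + 2)/(4*c^6 - 8*c^5 + 28*c^4 - 20*c^3 + 32*c^2 + 12*c + 1)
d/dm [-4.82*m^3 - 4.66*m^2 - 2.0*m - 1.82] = -14.46*m^2 - 9.32*m - 2.0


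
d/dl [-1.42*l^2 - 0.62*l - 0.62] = -2.84*l - 0.62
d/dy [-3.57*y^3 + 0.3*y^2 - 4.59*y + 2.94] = -10.71*y^2 + 0.6*y - 4.59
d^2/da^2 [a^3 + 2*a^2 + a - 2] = 6*a + 4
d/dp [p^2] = 2*p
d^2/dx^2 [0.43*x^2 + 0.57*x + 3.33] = 0.860000000000000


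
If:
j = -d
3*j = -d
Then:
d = 0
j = 0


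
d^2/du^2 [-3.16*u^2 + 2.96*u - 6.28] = -6.32000000000000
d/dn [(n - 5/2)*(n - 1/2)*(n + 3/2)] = 3*n^2 - 3*n - 13/4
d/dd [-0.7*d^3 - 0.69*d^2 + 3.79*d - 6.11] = -2.1*d^2 - 1.38*d + 3.79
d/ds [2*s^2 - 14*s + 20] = 4*s - 14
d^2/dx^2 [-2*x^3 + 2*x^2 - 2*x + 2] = 4 - 12*x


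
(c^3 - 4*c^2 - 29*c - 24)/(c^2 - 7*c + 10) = (c^3 - 4*c^2 - 29*c - 24)/(c^2 - 7*c + 10)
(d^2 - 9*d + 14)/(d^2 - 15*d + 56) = (d - 2)/(d - 8)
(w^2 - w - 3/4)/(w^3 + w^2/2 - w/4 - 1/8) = 2*(2*w - 3)/(4*w^2 - 1)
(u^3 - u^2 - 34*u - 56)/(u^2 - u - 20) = (u^2 - 5*u - 14)/(u - 5)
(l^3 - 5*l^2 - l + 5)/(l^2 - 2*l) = (l^3 - 5*l^2 - l + 5)/(l*(l - 2))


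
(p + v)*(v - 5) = p*v - 5*p + v^2 - 5*v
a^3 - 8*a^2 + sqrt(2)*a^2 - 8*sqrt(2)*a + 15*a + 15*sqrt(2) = (a - 5)*(a - 3)*(a + sqrt(2))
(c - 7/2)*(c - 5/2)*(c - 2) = c^3 - 8*c^2 + 83*c/4 - 35/2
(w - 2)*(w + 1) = w^2 - w - 2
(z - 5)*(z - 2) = z^2 - 7*z + 10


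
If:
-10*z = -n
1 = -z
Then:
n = -10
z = -1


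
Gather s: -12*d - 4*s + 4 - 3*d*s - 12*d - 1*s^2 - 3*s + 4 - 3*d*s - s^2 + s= -24*d - 2*s^2 + s*(-6*d - 6) + 8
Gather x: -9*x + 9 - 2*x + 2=11 - 11*x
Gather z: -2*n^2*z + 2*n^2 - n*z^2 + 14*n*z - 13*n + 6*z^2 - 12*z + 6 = 2*n^2 - 13*n + z^2*(6 - n) + z*(-2*n^2 + 14*n - 12) + 6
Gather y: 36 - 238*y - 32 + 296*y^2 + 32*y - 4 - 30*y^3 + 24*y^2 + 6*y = -30*y^3 + 320*y^2 - 200*y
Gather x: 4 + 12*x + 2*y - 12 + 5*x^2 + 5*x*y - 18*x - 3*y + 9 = 5*x^2 + x*(5*y - 6) - y + 1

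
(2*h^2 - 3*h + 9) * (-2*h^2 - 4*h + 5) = -4*h^4 - 2*h^3 + 4*h^2 - 51*h + 45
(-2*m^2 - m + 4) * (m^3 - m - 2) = -2*m^5 - m^4 + 6*m^3 + 5*m^2 - 2*m - 8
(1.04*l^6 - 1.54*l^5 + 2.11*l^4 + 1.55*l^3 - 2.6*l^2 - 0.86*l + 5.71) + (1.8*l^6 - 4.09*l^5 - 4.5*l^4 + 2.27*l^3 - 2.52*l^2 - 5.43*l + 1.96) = 2.84*l^6 - 5.63*l^5 - 2.39*l^4 + 3.82*l^3 - 5.12*l^2 - 6.29*l + 7.67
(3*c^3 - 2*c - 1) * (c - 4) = 3*c^4 - 12*c^3 - 2*c^2 + 7*c + 4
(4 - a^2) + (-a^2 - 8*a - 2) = -2*a^2 - 8*a + 2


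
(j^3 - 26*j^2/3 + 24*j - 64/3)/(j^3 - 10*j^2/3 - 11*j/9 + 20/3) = 3*(3*j^3 - 26*j^2 + 72*j - 64)/(9*j^3 - 30*j^2 - 11*j + 60)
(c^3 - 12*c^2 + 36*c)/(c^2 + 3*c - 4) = c*(c^2 - 12*c + 36)/(c^2 + 3*c - 4)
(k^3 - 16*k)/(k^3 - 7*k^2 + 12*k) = (k + 4)/(k - 3)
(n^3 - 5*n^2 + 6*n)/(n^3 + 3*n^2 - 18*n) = (n - 2)/(n + 6)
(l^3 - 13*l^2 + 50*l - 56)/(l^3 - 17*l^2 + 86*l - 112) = (l - 4)/(l - 8)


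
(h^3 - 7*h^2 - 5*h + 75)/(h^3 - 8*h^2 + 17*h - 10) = (h^2 - 2*h - 15)/(h^2 - 3*h + 2)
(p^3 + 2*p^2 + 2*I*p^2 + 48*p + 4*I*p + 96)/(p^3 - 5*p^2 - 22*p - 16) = (p^2 + 2*I*p + 48)/(p^2 - 7*p - 8)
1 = 1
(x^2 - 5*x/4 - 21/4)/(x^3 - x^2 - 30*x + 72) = (x + 7/4)/(x^2 + 2*x - 24)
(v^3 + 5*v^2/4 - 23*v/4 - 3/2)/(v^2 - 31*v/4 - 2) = (v^2 + v - 6)/(v - 8)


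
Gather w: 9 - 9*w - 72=-9*w - 63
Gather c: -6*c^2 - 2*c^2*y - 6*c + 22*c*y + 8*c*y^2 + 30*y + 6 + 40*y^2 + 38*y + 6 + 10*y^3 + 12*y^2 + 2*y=c^2*(-2*y - 6) + c*(8*y^2 + 22*y - 6) + 10*y^3 + 52*y^2 + 70*y + 12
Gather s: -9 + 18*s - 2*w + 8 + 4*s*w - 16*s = s*(4*w + 2) - 2*w - 1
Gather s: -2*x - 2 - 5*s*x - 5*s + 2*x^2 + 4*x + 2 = s*(-5*x - 5) + 2*x^2 + 2*x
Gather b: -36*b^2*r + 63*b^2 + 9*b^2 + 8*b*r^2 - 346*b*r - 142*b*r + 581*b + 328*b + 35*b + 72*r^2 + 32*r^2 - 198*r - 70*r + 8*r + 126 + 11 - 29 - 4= b^2*(72 - 36*r) + b*(8*r^2 - 488*r + 944) + 104*r^2 - 260*r + 104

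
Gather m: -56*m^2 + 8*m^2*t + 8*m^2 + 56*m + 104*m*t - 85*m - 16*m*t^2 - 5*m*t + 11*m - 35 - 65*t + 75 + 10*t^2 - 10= m^2*(8*t - 48) + m*(-16*t^2 + 99*t - 18) + 10*t^2 - 65*t + 30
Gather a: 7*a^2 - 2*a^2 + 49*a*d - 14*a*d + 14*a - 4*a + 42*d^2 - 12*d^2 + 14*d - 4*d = 5*a^2 + a*(35*d + 10) + 30*d^2 + 10*d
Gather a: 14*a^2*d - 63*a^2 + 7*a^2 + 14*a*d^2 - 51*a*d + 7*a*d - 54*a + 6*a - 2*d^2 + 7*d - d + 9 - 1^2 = a^2*(14*d - 56) + a*(14*d^2 - 44*d - 48) - 2*d^2 + 6*d + 8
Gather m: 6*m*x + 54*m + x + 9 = m*(6*x + 54) + x + 9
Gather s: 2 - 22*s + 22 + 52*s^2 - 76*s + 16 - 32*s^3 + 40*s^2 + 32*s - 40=-32*s^3 + 92*s^2 - 66*s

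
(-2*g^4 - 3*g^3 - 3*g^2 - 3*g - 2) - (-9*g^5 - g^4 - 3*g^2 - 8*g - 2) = 9*g^5 - g^4 - 3*g^3 + 5*g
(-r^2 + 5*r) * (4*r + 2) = -4*r^3 + 18*r^2 + 10*r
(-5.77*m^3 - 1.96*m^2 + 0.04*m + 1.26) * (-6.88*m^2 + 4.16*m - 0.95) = 39.6976*m^5 - 10.5184*m^4 - 2.9473*m^3 - 6.6404*m^2 + 5.2036*m - 1.197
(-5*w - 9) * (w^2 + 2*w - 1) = -5*w^3 - 19*w^2 - 13*w + 9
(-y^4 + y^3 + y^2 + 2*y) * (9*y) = -9*y^5 + 9*y^4 + 9*y^3 + 18*y^2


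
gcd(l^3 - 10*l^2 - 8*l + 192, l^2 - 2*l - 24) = l^2 - 2*l - 24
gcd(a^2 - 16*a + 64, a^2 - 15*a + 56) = a - 8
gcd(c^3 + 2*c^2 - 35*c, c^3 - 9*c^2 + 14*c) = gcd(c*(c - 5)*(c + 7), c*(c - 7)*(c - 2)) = c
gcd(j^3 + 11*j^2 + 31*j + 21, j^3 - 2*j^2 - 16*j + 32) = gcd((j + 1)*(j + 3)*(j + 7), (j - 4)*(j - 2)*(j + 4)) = 1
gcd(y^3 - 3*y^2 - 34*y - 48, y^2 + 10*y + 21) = y + 3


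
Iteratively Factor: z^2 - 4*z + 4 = (z - 2)*(z - 2)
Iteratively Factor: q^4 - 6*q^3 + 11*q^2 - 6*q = (q - 2)*(q^3 - 4*q^2 + 3*q) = q*(q - 2)*(q^2 - 4*q + 3) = q*(q - 3)*(q - 2)*(q - 1)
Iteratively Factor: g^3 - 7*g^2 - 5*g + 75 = (g - 5)*(g^2 - 2*g - 15) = (g - 5)^2*(g + 3)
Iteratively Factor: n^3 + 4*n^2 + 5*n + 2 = (n + 1)*(n^2 + 3*n + 2) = (n + 1)*(n + 2)*(n + 1)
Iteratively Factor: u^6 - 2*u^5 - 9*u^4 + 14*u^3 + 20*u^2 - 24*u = (u - 1)*(u^5 - u^4 - 10*u^3 + 4*u^2 + 24*u) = u*(u - 1)*(u^4 - u^3 - 10*u^2 + 4*u + 24) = u*(u - 2)*(u - 1)*(u^3 + u^2 - 8*u - 12) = u*(u - 2)*(u - 1)*(u + 2)*(u^2 - u - 6) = u*(u - 2)*(u - 1)*(u + 2)^2*(u - 3)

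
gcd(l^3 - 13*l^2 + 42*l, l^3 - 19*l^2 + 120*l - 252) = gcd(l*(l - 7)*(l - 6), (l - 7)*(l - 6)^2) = l^2 - 13*l + 42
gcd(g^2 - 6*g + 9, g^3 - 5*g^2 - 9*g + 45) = g - 3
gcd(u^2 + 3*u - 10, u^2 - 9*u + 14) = u - 2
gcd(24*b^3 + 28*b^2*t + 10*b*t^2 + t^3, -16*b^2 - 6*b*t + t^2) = 2*b + t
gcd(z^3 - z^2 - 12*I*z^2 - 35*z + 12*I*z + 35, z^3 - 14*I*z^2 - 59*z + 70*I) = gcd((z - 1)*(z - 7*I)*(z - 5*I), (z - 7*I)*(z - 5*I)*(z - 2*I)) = z^2 - 12*I*z - 35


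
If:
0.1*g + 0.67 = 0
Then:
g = -6.70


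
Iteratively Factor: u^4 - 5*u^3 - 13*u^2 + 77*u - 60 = (u + 4)*(u^3 - 9*u^2 + 23*u - 15) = (u - 1)*(u + 4)*(u^2 - 8*u + 15) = (u - 5)*(u - 1)*(u + 4)*(u - 3)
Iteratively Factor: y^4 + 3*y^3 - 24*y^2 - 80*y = (y - 5)*(y^3 + 8*y^2 + 16*y) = (y - 5)*(y + 4)*(y^2 + 4*y) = y*(y - 5)*(y + 4)*(y + 4)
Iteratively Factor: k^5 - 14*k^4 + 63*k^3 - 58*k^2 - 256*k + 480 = (k - 3)*(k^4 - 11*k^3 + 30*k^2 + 32*k - 160) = (k - 4)*(k - 3)*(k^3 - 7*k^2 + 2*k + 40) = (k - 5)*(k - 4)*(k - 3)*(k^2 - 2*k - 8) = (k - 5)*(k - 4)^2*(k - 3)*(k + 2)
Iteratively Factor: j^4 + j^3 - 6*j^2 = (j + 3)*(j^3 - 2*j^2) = j*(j + 3)*(j^2 - 2*j) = j^2*(j + 3)*(j - 2)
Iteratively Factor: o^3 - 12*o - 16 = (o - 4)*(o^2 + 4*o + 4) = (o - 4)*(o + 2)*(o + 2)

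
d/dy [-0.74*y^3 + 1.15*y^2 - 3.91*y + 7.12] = -2.22*y^2 + 2.3*y - 3.91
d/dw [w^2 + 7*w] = 2*w + 7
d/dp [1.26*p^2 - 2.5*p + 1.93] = 2.52*p - 2.5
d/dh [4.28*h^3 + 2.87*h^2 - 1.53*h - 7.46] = 12.84*h^2 + 5.74*h - 1.53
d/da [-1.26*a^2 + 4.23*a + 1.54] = 4.23 - 2.52*a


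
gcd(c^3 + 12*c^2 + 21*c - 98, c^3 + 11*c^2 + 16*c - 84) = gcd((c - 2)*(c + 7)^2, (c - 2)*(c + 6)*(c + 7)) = c^2 + 5*c - 14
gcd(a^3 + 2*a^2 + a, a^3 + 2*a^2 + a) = a^3 + 2*a^2 + a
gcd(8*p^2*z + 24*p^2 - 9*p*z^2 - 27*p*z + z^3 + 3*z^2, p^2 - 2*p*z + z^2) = -p + z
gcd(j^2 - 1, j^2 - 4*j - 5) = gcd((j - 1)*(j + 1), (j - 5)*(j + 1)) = j + 1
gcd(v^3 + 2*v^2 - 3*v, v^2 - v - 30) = 1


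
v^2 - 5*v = v*(v - 5)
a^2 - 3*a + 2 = (a - 2)*(a - 1)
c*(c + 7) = c^2 + 7*c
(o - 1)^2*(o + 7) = o^3 + 5*o^2 - 13*o + 7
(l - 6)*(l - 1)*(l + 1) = l^3 - 6*l^2 - l + 6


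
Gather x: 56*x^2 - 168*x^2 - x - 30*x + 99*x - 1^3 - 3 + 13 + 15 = -112*x^2 + 68*x + 24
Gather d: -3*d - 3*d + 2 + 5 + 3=10 - 6*d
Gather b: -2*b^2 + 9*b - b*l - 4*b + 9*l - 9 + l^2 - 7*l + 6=-2*b^2 + b*(5 - l) + l^2 + 2*l - 3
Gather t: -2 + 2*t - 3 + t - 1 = 3*t - 6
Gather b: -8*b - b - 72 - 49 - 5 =-9*b - 126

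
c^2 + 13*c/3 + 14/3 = (c + 2)*(c + 7/3)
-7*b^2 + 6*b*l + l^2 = (-b + l)*(7*b + l)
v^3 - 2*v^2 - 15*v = v*(v - 5)*(v + 3)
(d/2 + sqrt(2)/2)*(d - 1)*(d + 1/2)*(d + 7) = d^4/2 + sqrt(2)*d^3/2 + 13*d^3/4 - 2*d^2 + 13*sqrt(2)*d^2/4 - 2*sqrt(2)*d - 7*d/4 - 7*sqrt(2)/4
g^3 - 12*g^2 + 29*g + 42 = (g - 7)*(g - 6)*(g + 1)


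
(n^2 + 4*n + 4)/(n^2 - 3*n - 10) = (n + 2)/(n - 5)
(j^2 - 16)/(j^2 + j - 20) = (j + 4)/(j + 5)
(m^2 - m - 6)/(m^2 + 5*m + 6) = (m - 3)/(m + 3)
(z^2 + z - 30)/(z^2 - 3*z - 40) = (-z^2 - z + 30)/(-z^2 + 3*z + 40)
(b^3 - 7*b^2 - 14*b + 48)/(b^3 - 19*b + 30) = (b^2 - 5*b - 24)/(b^2 + 2*b - 15)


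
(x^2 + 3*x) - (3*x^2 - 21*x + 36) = -2*x^2 + 24*x - 36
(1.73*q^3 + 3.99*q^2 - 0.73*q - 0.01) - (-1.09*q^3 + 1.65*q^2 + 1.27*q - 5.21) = 2.82*q^3 + 2.34*q^2 - 2.0*q + 5.2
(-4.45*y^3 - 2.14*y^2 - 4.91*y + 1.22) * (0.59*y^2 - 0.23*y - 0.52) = -2.6255*y^5 - 0.2391*y^4 - 0.0906999999999999*y^3 + 2.9619*y^2 + 2.2726*y - 0.6344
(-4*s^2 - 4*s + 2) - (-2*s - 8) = -4*s^2 - 2*s + 10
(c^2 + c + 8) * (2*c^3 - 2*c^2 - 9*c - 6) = 2*c^5 + 5*c^3 - 31*c^2 - 78*c - 48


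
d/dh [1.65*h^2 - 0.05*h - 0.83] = 3.3*h - 0.05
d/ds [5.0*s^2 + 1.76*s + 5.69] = 10.0*s + 1.76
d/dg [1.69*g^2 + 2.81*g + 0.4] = 3.38*g + 2.81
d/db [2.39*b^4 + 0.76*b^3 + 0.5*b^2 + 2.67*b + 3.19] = 9.56*b^3 + 2.28*b^2 + 1.0*b + 2.67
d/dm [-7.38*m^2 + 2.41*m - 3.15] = 2.41 - 14.76*m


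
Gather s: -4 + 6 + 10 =12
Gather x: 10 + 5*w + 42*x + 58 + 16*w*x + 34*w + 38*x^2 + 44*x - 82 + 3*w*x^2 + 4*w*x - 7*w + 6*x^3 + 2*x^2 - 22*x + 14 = 32*w + 6*x^3 + x^2*(3*w + 40) + x*(20*w + 64)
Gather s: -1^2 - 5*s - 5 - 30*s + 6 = -35*s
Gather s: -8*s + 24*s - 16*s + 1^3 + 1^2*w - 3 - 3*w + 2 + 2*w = 0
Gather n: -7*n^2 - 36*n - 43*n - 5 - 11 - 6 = -7*n^2 - 79*n - 22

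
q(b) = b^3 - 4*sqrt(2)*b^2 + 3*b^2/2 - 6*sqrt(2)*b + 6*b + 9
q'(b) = 3*b^2 - 8*sqrt(2)*b + 3*b - 6*sqrt(2) + 6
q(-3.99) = -110.78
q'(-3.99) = 78.45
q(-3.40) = -69.91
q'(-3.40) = 60.46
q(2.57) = -7.87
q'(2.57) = -4.04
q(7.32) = 160.30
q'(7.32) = 97.41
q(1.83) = -3.34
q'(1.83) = -7.65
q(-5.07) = -215.57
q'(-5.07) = 116.78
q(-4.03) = -113.95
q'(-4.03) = 79.74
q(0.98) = 3.51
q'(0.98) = -7.75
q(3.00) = -8.87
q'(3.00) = -0.43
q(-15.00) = -4264.01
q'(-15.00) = 797.22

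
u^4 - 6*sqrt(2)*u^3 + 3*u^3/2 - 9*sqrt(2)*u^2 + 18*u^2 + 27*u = u*(u + 3/2)*(u - 3*sqrt(2))^2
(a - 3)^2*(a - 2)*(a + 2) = a^4 - 6*a^3 + 5*a^2 + 24*a - 36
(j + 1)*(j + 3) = j^2 + 4*j + 3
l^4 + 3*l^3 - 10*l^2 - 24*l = l*(l - 3)*(l + 2)*(l + 4)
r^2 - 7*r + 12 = (r - 4)*(r - 3)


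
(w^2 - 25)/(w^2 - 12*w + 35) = (w + 5)/(w - 7)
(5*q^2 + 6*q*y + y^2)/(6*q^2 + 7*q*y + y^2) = (5*q + y)/(6*q + y)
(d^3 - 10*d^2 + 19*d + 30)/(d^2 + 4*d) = (d^3 - 10*d^2 + 19*d + 30)/(d*(d + 4))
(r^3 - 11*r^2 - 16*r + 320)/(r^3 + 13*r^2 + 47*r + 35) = (r^2 - 16*r + 64)/(r^2 + 8*r + 7)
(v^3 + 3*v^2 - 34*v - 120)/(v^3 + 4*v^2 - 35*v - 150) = (v + 4)/(v + 5)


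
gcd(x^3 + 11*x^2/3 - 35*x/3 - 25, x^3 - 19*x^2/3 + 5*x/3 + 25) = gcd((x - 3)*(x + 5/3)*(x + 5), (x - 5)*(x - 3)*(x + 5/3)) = x^2 - 4*x/3 - 5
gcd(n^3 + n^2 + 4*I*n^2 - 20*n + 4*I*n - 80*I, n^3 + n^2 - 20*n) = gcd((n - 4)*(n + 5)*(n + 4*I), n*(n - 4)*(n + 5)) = n^2 + n - 20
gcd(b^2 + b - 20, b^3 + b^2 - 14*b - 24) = b - 4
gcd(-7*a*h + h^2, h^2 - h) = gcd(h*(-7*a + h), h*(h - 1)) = h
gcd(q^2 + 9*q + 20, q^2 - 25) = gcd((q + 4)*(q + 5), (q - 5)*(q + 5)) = q + 5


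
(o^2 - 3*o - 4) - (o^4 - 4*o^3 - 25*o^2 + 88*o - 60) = -o^4 + 4*o^3 + 26*o^2 - 91*o + 56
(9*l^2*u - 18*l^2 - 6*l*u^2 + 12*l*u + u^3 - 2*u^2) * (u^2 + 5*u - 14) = 9*l^2*u^3 + 27*l^2*u^2 - 216*l^2*u + 252*l^2 - 6*l*u^4 - 18*l*u^3 + 144*l*u^2 - 168*l*u + u^5 + 3*u^4 - 24*u^3 + 28*u^2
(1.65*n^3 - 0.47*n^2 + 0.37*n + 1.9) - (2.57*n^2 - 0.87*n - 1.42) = 1.65*n^3 - 3.04*n^2 + 1.24*n + 3.32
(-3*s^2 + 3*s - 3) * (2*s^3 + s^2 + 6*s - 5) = -6*s^5 + 3*s^4 - 21*s^3 + 30*s^2 - 33*s + 15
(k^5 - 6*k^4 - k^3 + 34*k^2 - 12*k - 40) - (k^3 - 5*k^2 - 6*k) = k^5 - 6*k^4 - 2*k^3 + 39*k^2 - 6*k - 40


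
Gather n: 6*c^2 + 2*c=6*c^2 + 2*c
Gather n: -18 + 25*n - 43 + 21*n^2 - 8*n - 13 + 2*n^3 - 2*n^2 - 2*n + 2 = 2*n^3 + 19*n^2 + 15*n - 72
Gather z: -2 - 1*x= -x - 2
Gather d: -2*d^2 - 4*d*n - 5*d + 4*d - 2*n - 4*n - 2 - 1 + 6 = -2*d^2 + d*(-4*n - 1) - 6*n + 3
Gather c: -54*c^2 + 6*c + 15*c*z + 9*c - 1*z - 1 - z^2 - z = -54*c^2 + c*(15*z + 15) - z^2 - 2*z - 1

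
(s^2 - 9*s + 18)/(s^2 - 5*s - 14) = (-s^2 + 9*s - 18)/(-s^2 + 5*s + 14)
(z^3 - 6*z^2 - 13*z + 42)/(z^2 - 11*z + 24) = (z^3 - 6*z^2 - 13*z + 42)/(z^2 - 11*z + 24)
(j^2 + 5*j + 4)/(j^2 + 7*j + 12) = (j + 1)/(j + 3)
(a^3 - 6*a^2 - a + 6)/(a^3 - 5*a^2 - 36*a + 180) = (a^2 - 1)/(a^2 + a - 30)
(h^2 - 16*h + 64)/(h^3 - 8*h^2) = (h - 8)/h^2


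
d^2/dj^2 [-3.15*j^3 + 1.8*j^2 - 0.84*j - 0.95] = 3.6 - 18.9*j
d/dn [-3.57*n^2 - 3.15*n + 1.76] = -7.14*n - 3.15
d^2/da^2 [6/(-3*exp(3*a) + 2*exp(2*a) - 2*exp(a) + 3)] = 6*(-2*(9*exp(2*a) - 4*exp(a) + 2)^2*exp(a) + (27*exp(2*a) - 8*exp(a) + 2)*(3*exp(3*a) - 2*exp(2*a) + 2*exp(a) - 3))*exp(a)/(3*exp(3*a) - 2*exp(2*a) + 2*exp(a) - 3)^3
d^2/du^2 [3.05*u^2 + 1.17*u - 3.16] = 6.10000000000000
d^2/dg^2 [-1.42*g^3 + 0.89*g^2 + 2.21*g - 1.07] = 1.78 - 8.52*g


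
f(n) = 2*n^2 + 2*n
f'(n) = 4*n + 2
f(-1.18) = 0.42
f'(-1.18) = -2.72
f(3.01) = 24.14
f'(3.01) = 14.04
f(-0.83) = -0.28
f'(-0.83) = -1.32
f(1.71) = 9.27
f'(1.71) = 8.84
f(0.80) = 2.88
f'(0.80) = 5.20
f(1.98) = 11.80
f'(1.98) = 9.92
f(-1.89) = 3.36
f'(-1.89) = -5.56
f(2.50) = 17.50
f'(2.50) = 12.00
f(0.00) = 0.00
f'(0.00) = 2.00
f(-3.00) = 12.00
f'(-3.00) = -10.00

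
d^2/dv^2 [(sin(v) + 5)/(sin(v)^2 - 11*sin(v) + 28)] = (-sin(v)^5 - 31*sin(v)^4 + 335*sin(v)^3 - 323*sin(v)^2 - 2822*sin(v) + 1546)/(sin(v)^2 - 11*sin(v) + 28)^3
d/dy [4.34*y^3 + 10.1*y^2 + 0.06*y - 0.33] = 13.02*y^2 + 20.2*y + 0.06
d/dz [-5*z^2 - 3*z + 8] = -10*z - 3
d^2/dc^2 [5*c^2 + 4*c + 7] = 10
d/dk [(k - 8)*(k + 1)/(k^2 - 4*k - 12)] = (3*k^2 - 8*k + 52)/(k^4 - 8*k^3 - 8*k^2 + 96*k + 144)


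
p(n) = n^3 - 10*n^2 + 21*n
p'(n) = 3*n^2 - 20*n + 21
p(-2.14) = -100.54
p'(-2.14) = 77.54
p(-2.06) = -94.44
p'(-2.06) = 74.93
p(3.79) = -9.61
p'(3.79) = -11.71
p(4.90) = -19.55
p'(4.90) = -4.97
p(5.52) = -20.59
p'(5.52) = 2.01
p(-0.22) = -5.11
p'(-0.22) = 25.55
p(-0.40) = -10.06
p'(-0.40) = 29.48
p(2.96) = 0.48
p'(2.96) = -11.92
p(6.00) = -18.00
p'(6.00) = 9.00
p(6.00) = -18.00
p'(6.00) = 9.00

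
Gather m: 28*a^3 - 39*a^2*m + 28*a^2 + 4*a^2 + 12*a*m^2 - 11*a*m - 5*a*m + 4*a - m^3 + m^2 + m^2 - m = 28*a^3 + 32*a^2 + 4*a - m^3 + m^2*(12*a + 2) + m*(-39*a^2 - 16*a - 1)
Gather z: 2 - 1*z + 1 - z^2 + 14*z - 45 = -z^2 + 13*z - 42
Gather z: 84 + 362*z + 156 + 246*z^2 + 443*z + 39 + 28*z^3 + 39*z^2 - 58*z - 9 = 28*z^3 + 285*z^2 + 747*z + 270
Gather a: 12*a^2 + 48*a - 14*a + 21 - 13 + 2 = 12*a^2 + 34*a + 10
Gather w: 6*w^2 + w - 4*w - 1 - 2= 6*w^2 - 3*w - 3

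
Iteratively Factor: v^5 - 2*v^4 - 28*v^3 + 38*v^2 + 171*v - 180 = (v + 4)*(v^4 - 6*v^3 - 4*v^2 + 54*v - 45) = (v - 5)*(v + 4)*(v^3 - v^2 - 9*v + 9) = (v - 5)*(v + 3)*(v + 4)*(v^2 - 4*v + 3) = (v - 5)*(v - 3)*(v + 3)*(v + 4)*(v - 1)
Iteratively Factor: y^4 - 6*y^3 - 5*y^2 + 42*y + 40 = (y + 2)*(y^3 - 8*y^2 + 11*y + 20) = (y - 4)*(y + 2)*(y^2 - 4*y - 5) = (y - 4)*(y + 1)*(y + 2)*(y - 5)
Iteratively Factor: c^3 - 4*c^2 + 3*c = (c - 1)*(c^2 - 3*c) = (c - 3)*(c - 1)*(c)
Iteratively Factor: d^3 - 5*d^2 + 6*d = (d)*(d^2 - 5*d + 6) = d*(d - 2)*(d - 3)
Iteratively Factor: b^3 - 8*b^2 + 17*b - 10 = (b - 1)*(b^2 - 7*b + 10) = (b - 5)*(b - 1)*(b - 2)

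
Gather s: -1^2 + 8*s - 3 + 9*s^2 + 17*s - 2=9*s^2 + 25*s - 6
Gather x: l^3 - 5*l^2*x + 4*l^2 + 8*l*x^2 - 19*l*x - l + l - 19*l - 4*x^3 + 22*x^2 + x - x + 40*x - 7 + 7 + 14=l^3 + 4*l^2 - 19*l - 4*x^3 + x^2*(8*l + 22) + x*(-5*l^2 - 19*l + 40) + 14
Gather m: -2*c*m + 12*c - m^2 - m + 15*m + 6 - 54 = 12*c - m^2 + m*(14 - 2*c) - 48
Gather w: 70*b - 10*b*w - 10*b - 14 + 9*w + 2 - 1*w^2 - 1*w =60*b - w^2 + w*(8 - 10*b) - 12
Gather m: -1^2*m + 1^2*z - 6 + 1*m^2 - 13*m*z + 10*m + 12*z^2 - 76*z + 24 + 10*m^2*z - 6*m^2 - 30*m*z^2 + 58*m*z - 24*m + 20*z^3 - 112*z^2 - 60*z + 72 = m^2*(10*z - 5) + m*(-30*z^2 + 45*z - 15) + 20*z^3 - 100*z^2 - 135*z + 90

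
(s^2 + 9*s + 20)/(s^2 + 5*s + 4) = (s + 5)/(s + 1)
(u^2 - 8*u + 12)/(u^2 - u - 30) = (u - 2)/(u + 5)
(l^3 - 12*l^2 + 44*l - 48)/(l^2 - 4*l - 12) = (l^2 - 6*l + 8)/(l + 2)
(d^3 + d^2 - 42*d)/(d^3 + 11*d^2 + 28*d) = (d - 6)/(d + 4)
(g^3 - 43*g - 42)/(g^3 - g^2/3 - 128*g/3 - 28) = 3*(g + 1)/(3*g + 2)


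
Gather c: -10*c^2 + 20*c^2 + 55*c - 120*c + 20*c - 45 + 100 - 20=10*c^2 - 45*c + 35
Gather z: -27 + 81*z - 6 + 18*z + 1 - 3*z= 96*z - 32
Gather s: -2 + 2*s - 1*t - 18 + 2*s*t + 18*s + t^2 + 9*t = s*(2*t + 20) + t^2 + 8*t - 20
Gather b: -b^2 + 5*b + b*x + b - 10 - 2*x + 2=-b^2 + b*(x + 6) - 2*x - 8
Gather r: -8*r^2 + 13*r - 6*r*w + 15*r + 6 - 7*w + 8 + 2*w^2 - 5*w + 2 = -8*r^2 + r*(28 - 6*w) + 2*w^2 - 12*w + 16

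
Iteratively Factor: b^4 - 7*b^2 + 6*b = (b - 2)*(b^3 + 2*b^2 - 3*b) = b*(b - 2)*(b^2 + 2*b - 3) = b*(b - 2)*(b - 1)*(b + 3)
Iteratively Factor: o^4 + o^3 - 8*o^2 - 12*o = (o)*(o^3 + o^2 - 8*o - 12) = o*(o + 2)*(o^2 - o - 6) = o*(o - 3)*(o + 2)*(o + 2)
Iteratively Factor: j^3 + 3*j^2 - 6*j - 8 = (j + 1)*(j^2 + 2*j - 8) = (j - 2)*(j + 1)*(j + 4)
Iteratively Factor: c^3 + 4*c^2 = (c + 4)*(c^2) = c*(c + 4)*(c)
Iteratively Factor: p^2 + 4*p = (p + 4)*(p)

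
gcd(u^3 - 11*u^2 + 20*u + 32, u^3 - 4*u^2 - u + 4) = u^2 - 3*u - 4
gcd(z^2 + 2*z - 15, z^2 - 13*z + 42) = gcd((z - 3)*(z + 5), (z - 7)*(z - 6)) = 1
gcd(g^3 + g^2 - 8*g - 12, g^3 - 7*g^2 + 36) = g^2 - g - 6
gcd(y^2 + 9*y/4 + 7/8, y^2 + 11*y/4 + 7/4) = y + 7/4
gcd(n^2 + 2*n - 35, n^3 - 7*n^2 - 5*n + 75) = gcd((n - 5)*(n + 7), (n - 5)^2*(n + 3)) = n - 5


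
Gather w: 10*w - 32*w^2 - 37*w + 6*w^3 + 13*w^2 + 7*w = 6*w^3 - 19*w^2 - 20*w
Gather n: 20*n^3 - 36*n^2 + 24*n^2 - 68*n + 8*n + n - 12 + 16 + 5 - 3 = 20*n^3 - 12*n^2 - 59*n + 6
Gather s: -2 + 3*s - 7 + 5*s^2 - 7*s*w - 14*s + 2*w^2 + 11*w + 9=5*s^2 + s*(-7*w - 11) + 2*w^2 + 11*w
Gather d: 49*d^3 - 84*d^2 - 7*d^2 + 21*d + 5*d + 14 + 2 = 49*d^3 - 91*d^2 + 26*d + 16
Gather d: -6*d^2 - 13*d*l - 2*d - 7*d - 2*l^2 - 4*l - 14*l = -6*d^2 + d*(-13*l - 9) - 2*l^2 - 18*l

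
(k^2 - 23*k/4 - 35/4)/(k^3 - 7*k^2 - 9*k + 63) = (k + 5/4)/(k^2 - 9)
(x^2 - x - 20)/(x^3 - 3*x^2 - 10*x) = (x + 4)/(x*(x + 2))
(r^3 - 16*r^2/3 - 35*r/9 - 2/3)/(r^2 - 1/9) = (3*r^2 - 17*r - 6)/(3*r - 1)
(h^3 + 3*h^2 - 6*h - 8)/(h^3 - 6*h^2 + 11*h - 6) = (h^2 + 5*h + 4)/(h^2 - 4*h + 3)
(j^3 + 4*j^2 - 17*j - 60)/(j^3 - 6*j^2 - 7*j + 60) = (j + 5)/(j - 5)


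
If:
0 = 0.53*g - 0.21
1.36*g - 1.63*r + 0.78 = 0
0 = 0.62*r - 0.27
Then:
No Solution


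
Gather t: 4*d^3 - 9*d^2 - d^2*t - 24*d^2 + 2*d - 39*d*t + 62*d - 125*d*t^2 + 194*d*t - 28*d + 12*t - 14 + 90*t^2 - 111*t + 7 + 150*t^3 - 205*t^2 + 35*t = 4*d^3 - 33*d^2 + 36*d + 150*t^3 + t^2*(-125*d - 115) + t*(-d^2 + 155*d - 64) - 7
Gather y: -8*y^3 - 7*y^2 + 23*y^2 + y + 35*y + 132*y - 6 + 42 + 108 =-8*y^3 + 16*y^2 + 168*y + 144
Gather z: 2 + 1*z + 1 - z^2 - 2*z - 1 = -z^2 - z + 2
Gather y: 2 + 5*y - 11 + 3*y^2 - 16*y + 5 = 3*y^2 - 11*y - 4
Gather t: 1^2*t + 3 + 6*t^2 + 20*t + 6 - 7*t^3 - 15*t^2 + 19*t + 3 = -7*t^3 - 9*t^2 + 40*t + 12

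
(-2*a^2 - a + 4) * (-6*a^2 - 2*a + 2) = 12*a^4 + 10*a^3 - 26*a^2 - 10*a + 8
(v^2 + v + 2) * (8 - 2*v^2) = -2*v^4 - 2*v^3 + 4*v^2 + 8*v + 16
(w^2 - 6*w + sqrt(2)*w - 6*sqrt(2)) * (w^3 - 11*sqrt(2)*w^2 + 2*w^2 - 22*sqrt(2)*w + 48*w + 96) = w^5 - 10*sqrt(2)*w^4 - 4*w^4 + 14*w^3 + 40*sqrt(2)*w^3 - 104*w^2 + 168*sqrt(2)*w^2 - 312*w - 192*sqrt(2)*w - 576*sqrt(2)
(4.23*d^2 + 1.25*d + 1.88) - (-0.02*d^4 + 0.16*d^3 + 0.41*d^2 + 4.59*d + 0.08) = 0.02*d^4 - 0.16*d^3 + 3.82*d^2 - 3.34*d + 1.8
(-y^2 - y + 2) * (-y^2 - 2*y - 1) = y^4 + 3*y^3 + y^2 - 3*y - 2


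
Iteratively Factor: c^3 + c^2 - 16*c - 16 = (c - 4)*(c^2 + 5*c + 4) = (c - 4)*(c + 1)*(c + 4)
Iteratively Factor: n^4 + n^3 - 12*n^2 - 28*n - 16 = (n + 2)*(n^3 - n^2 - 10*n - 8) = (n + 2)^2*(n^2 - 3*n - 4) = (n - 4)*(n + 2)^2*(n + 1)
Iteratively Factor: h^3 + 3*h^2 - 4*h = (h - 1)*(h^2 + 4*h) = (h - 1)*(h + 4)*(h)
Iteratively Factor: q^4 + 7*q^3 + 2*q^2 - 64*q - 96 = (q - 3)*(q^3 + 10*q^2 + 32*q + 32) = (q - 3)*(q + 2)*(q^2 + 8*q + 16) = (q - 3)*(q + 2)*(q + 4)*(q + 4)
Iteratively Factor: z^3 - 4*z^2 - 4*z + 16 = (z - 2)*(z^2 - 2*z - 8) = (z - 2)*(z + 2)*(z - 4)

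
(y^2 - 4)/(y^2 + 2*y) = (y - 2)/y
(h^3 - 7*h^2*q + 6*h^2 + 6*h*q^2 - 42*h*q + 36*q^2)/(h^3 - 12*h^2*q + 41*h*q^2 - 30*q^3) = (-h - 6)/(-h + 5*q)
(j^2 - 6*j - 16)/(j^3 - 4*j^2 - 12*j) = (j - 8)/(j*(j - 6))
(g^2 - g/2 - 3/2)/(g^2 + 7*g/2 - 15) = (2*g^2 - g - 3)/(2*g^2 + 7*g - 30)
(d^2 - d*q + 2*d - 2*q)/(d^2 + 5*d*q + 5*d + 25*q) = (d^2 - d*q + 2*d - 2*q)/(d^2 + 5*d*q + 5*d + 25*q)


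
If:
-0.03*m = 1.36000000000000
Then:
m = -45.33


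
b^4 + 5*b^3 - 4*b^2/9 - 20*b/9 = b*(b - 2/3)*(b + 2/3)*(b + 5)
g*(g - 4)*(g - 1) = g^3 - 5*g^2 + 4*g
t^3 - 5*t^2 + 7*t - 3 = (t - 3)*(t - 1)^2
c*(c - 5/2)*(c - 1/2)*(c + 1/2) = c^4 - 5*c^3/2 - c^2/4 + 5*c/8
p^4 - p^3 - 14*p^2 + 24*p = p*(p - 3)*(p - 2)*(p + 4)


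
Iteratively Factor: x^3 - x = (x)*(x^2 - 1) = x*(x + 1)*(x - 1)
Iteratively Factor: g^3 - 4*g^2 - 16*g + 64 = (g - 4)*(g^2 - 16) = (g - 4)^2*(g + 4)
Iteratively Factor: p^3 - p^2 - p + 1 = (p + 1)*(p^2 - 2*p + 1) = (p - 1)*(p + 1)*(p - 1)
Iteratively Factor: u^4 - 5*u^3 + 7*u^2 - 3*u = (u - 1)*(u^3 - 4*u^2 + 3*u) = (u - 3)*(u - 1)*(u^2 - u) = (u - 3)*(u - 1)^2*(u)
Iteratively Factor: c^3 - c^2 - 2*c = (c - 2)*(c^2 + c) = c*(c - 2)*(c + 1)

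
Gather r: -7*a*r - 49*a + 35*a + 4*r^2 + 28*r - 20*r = -14*a + 4*r^2 + r*(8 - 7*a)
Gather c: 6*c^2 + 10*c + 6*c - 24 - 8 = 6*c^2 + 16*c - 32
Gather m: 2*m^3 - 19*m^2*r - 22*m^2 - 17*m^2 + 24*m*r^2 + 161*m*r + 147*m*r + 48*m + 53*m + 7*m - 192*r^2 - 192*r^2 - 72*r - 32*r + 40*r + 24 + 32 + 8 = 2*m^3 + m^2*(-19*r - 39) + m*(24*r^2 + 308*r + 108) - 384*r^2 - 64*r + 64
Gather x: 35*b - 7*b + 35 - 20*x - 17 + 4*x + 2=28*b - 16*x + 20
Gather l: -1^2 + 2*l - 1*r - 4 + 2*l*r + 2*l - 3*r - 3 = l*(2*r + 4) - 4*r - 8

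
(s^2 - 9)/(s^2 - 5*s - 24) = (s - 3)/(s - 8)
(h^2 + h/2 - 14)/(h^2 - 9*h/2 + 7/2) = (h + 4)/(h - 1)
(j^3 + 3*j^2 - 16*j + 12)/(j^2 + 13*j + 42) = (j^2 - 3*j + 2)/(j + 7)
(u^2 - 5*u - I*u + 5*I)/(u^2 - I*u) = (u - 5)/u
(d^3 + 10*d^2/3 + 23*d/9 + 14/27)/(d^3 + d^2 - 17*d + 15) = (27*d^3 + 90*d^2 + 69*d + 14)/(27*(d^3 + d^2 - 17*d + 15))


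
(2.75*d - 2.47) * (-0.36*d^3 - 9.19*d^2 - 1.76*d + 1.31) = -0.99*d^4 - 24.3833*d^3 + 17.8593*d^2 + 7.9497*d - 3.2357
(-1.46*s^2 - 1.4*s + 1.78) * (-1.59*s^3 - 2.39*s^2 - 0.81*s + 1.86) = 2.3214*s^5 + 5.7154*s^4 + 1.6984*s^3 - 5.8358*s^2 - 4.0458*s + 3.3108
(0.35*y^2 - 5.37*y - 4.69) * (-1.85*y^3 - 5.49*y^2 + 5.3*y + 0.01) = -0.6475*y^5 + 8.013*y^4 + 40.0128*y^3 - 2.7094*y^2 - 24.9107*y - 0.0469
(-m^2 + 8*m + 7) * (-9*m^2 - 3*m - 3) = 9*m^4 - 69*m^3 - 84*m^2 - 45*m - 21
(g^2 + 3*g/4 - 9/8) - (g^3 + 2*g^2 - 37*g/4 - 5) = -g^3 - g^2 + 10*g + 31/8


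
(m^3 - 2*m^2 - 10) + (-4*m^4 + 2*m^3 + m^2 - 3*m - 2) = -4*m^4 + 3*m^3 - m^2 - 3*m - 12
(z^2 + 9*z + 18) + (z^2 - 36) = 2*z^2 + 9*z - 18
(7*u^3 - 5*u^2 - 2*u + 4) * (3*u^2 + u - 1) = 21*u^5 - 8*u^4 - 18*u^3 + 15*u^2 + 6*u - 4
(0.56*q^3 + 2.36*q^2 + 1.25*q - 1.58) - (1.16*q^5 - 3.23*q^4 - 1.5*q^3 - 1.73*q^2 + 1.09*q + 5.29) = -1.16*q^5 + 3.23*q^4 + 2.06*q^3 + 4.09*q^2 + 0.16*q - 6.87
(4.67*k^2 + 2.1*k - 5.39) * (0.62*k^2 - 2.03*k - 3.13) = 2.8954*k^4 - 8.1781*k^3 - 22.2219*k^2 + 4.3687*k + 16.8707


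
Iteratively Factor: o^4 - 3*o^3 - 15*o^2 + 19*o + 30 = (o - 2)*(o^3 - o^2 - 17*o - 15) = (o - 5)*(o - 2)*(o^2 + 4*o + 3) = (o - 5)*(o - 2)*(o + 3)*(o + 1)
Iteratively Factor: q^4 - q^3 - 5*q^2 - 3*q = (q + 1)*(q^3 - 2*q^2 - 3*q) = (q + 1)^2*(q^2 - 3*q) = q*(q + 1)^2*(q - 3)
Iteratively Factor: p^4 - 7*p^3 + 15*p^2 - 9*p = (p - 3)*(p^3 - 4*p^2 + 3*p) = (p - 3)^2*(p^2 - p) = p*(p - 3)^2*(p - 1)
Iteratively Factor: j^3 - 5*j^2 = (j - 5)*(j^2) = j*(j - 5)*(j)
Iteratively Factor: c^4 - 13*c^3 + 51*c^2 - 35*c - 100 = (c - 4)*(c^3 - 9*c^2 + 15*c + 25) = (c - 5)*(c - 4)*(c^2 - 4*c - 5) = (c - 5)*(c - 4)*(c + 1)*(c - 5)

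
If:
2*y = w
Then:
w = 2*y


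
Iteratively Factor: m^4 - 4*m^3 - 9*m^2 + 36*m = (m - 4)*(m^3 - 9*m) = m*(m - 4)*(m^2 - 9) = m*(m - 4)*(m + 3)*(m - 3)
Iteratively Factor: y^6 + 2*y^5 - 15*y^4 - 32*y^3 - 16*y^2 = (y - 4)*(y^5 + 6*y^4 + 9*y^3 + 4*y^2) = (y - 4)*(y + 4)*(y^4 + 2*y^3 + y^2) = (y - 4)*(y + 1)*(y + 4)*(y^3 + y^2) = (y - 4)*(y + 1)^2*(y + 4)*(y^2) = y*(y - 4)*(y + 1)^2*(y + 4)*(y)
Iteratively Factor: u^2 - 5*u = (u - 5)*(u)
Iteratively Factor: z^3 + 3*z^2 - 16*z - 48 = (z - 4)*(z^2 + 7*z + 12) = (z - 4)*(z + 4)*(z + 3)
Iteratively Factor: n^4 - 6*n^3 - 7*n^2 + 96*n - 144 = (n - 4)*(n^3 - 2*n^2 - 15*n + 36) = (n - 4)*(n + 4)*(n^2 - 6*n + 9) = (n - 4)*(n - 3)*(n + 4)*(n - 3)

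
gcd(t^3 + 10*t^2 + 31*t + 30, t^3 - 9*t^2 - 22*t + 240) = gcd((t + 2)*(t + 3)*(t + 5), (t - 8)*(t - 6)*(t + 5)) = t + 5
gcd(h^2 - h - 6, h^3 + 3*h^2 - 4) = h + 2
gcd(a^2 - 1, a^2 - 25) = 1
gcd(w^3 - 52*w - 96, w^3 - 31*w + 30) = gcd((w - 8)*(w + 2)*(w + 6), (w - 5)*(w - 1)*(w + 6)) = w + 6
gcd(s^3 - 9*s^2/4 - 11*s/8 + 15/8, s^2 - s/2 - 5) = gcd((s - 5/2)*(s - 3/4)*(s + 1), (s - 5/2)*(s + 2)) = s - 5/2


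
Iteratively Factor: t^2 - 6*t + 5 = (t - 1)*(t - 5)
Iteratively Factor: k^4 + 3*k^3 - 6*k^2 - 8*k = (k - 2)*(k^3 + 5*k^2 + 4*k) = (k - 2)*(k + 1)*(k^2 + 4*k) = k*(k - 2)*(k + 1)*(k + 4)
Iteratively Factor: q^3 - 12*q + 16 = (q - 2)*(q^2 + 2*q - 8) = (q - 2)*(q + 4)*(q - 2)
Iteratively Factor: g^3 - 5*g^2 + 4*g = (g - 1)*(g^2 - 4*g) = (g - 4)*(g - 1)*(g)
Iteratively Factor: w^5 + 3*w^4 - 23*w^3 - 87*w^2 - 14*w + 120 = (w - 5)*(w^4 + 8*w^3 + 17*w^2 - 2*w - 24) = (w - 5)*(w + 4)*(w^3 + 4*w^2 + w - 6) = (w - 5)*(w + 2)*(w + 4)*(w^2 + 2*w - 3) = (w - 5)*(w + 2)*(w + 3)*(w + 4)*(w - 1)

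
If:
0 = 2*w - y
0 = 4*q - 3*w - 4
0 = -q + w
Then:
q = 4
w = 4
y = 8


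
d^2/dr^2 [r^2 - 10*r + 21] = 2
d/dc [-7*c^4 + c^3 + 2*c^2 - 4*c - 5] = -28*c^3 + 3*c^2 + 4*c - 4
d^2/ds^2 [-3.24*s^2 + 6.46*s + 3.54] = -6.48000000000000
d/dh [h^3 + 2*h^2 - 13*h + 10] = 3*h^2 + 4*h - 13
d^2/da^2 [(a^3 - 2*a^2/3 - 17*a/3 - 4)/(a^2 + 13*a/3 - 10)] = 36*(39*a^3 - 243*a^2 + 117*a - 641)/(27*a^6 + 351*a^5 + 711*a^4 - 4823*a^3 - 7110*a^2 + 35100*a - 27000)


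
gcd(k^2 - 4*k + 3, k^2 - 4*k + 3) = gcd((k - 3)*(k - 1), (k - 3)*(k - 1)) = k^2 - 4*k + 3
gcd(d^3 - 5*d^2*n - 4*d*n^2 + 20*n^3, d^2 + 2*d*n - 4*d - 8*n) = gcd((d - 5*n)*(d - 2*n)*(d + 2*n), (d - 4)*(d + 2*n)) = d + 2*n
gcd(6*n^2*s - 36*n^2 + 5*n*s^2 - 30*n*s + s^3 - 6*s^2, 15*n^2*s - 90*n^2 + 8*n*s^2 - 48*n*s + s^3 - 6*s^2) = 3*n*s - 18*n + s^2 - 6*s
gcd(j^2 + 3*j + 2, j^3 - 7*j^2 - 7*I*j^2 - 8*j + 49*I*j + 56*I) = j + 1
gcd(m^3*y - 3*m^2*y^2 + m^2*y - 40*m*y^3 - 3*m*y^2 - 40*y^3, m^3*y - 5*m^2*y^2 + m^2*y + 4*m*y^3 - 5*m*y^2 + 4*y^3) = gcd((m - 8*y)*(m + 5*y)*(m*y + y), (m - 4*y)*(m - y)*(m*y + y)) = m*y + y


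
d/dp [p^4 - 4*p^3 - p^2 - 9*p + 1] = 4*p^3 - 12*p^2 - 2*p - 9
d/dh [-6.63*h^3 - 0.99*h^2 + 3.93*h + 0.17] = -19.89*h^2 - 1.98*h + 3.93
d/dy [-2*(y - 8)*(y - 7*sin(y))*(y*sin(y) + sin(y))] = 2*(8 - y)*(y - 7*sin(y))*(y*cos(y) + sqrt(2)*sin(y + pi/4)) + 2*(y - 8)*(y + 1)*(7*cos(y) - 1)*sin(y) - 2*(y + 1)*(y - 7*sin(y))*sin(y)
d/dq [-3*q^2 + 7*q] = 7 - 6*q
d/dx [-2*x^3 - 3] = -6*x^2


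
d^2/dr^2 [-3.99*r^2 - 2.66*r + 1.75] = -7.98000000000000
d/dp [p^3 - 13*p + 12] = 3*p^2 - 13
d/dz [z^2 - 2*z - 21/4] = 2*z - 2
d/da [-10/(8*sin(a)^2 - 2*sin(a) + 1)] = 20*(8*sin(a) - 1)*cos(a)/(8*sin(a)^2 - 2*sin(a) + 1)^2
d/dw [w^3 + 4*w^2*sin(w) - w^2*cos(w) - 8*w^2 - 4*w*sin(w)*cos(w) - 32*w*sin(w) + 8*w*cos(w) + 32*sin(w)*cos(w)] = w^2*sin(w) + 4*w^2*cos(w) + 3*w^2 - 34*w*cos(w) - 4*w*cos(2*w) - 16*w - 32*sin(w) - 2*sin(2*w) + 8*cos(w) + 32*cos(2*w)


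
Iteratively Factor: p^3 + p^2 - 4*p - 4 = (p - 2)*(p^2 + 3*p + 2) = (p - 2)*(p + 2)*(p + 1)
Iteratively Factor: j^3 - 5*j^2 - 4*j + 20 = (j + 2)*(j^2 - 7*j + 10) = (j - 5)*(j + 2)*(j - 2)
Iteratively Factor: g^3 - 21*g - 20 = (g - 5)*(g^2 + 5*g + 4) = (g - 5)*(g + 4)*(g + 1)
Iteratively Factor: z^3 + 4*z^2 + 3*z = (z)*(z^2 + 4*z + 3) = z*(z + 1)*(z + 3)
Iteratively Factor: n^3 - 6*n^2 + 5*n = (n - 1)*(n^2 - 5*n) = (n - 5)*(n - 1)*(n)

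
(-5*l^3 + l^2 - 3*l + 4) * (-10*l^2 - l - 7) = 50*l^5 - 5*l^4 + 64*l^3 - 44*l^2 + 17*l - 28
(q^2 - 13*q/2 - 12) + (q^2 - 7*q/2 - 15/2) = 2*q^2 - 10*q - 39/2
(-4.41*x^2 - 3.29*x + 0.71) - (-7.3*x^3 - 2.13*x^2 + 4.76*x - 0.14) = 7.3*x^3 - 2.28*x^2 - 8.05*x + 0.85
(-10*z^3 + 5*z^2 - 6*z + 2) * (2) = -20*z^3 + 10*z^2 - 12*z + 4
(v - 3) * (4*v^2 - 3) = 4*v^3 - 12*v^2 - 3*v + 9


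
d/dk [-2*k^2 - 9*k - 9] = -4*k - 9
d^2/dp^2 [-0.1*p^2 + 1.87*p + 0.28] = -0.200000000000000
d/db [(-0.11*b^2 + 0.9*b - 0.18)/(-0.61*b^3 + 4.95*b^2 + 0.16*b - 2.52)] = (-0.0671*b^4 + 1.098*b^3 - 4.802*b^2 + 2.3364*b - 2.2392)/(0.3721*b^6 - 6.039*b^5 + 24.3073*b^4 + 4.6584*b^3 - 24.9224*b^2 - 0.8064*b + 6.3504)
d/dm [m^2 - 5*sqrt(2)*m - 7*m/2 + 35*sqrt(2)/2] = 2*m - 5*sqrt(2) - 7/2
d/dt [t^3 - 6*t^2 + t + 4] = 3*t^2 - 12*t + 1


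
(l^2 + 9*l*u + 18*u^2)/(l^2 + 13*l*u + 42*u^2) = (l + 3*u)/(l + 7*u)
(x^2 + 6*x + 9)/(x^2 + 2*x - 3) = (x + 3)/(x - 1)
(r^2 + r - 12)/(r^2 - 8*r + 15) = (r + 4)/(r - 5)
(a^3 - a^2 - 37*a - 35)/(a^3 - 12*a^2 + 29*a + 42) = (a + 5)/(a - 6)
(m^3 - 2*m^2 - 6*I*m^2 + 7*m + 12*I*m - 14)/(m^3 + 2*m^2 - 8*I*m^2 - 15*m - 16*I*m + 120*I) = (m^3 + m^2*(-2 - 6*I) + m*(7 + 12*I) - 14)/(m^3 + m^2*(2 - 8*I) + m*(-15 - 16*I) + 120*I)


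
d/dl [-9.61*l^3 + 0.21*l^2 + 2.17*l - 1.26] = -28.83*l^2 + 0.42*l + 2.17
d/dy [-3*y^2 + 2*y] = 2 - 6*y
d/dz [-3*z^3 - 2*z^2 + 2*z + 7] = -9*z^2 - 4*z + 2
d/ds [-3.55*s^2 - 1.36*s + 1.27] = -7.1*s - 1.36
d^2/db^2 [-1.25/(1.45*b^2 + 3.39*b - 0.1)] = (5.25625*b^2 + 12.28875*b - 1.25*(2.9*b + 3.39)*(5.8*b + 6.78) - 0.3625)/(1.45*b^2 + 3.39*b - 0.1)^3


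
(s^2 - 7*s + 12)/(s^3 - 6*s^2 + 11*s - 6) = (s - 4)/(s^2 - 3*s + 2)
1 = 1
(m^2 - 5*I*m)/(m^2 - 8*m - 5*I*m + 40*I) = m/(m - 8)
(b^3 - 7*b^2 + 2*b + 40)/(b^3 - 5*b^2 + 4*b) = (b^2 - 3*b - 10)/(b*(b - 1))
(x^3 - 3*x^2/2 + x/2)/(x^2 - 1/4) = 2*x*(x - 1)/(2*x + 1)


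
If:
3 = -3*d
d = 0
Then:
No Solution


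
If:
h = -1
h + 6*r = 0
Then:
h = -1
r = 1/6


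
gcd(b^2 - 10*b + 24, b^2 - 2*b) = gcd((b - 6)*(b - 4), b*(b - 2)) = 1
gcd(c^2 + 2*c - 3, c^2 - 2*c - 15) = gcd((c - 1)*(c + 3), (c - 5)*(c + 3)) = c + 3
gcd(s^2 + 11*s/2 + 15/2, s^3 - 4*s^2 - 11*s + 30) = s + 3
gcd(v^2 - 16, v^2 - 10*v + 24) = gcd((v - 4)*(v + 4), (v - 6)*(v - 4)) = v - 4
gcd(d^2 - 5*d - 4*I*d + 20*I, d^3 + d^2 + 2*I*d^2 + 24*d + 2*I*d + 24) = d - 4*I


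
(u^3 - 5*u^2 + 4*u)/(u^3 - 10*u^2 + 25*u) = (u^2 - 5*u + 4)/(u^2 - 10*u + 25)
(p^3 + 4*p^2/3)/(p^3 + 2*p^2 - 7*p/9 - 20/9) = 3*p^2/(3*p^2 + 2*p - 5)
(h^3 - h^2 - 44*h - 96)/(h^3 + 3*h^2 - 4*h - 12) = (h^2 - 4*h - 32)/(h^2 - 4)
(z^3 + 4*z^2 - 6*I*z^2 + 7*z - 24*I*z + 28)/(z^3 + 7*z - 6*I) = (z^3 + z^2*(4 - 6*I) + z*(7 - 24*I) + 28)/(z^3 + 7*z - 6*I)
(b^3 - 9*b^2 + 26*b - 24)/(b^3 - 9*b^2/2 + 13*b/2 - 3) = 2*(b^2 - 7*b + 12)/(2*b^2 - 5*b + 3)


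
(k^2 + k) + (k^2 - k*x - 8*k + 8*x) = 2*k^2 - k*x - 7*k + 8*x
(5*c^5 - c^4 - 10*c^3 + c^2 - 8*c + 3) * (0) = 0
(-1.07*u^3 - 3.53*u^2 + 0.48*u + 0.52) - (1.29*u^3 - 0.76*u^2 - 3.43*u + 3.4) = -2.36*u^3 - 2.77*u^2 + 3.91*u - 2.88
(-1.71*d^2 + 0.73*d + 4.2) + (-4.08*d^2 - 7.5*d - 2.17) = -5.79*d^2 - 6.77*d + 2.03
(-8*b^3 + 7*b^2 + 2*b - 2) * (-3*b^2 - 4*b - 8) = 24*b^5 + 11*b^4 + 30*b^3 - 58*b^2 - 8*b + 16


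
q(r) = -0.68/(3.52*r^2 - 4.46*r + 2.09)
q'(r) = -0.68*(4.46 - 7.04*r)/(3.52*r^2 - 4.46*r + 2.09)^2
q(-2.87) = -0.02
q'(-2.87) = -0.01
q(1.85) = -0.12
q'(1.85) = 0.17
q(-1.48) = -0.04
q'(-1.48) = -0.04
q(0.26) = -0.58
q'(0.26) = -1.31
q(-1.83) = -0.03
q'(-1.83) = -0.02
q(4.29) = -0.01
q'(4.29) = 0.01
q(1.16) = -0.41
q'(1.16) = 0.92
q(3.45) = -0.02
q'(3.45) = 0.02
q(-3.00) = -0.01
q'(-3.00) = -0.01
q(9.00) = -0.00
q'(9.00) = 0.00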